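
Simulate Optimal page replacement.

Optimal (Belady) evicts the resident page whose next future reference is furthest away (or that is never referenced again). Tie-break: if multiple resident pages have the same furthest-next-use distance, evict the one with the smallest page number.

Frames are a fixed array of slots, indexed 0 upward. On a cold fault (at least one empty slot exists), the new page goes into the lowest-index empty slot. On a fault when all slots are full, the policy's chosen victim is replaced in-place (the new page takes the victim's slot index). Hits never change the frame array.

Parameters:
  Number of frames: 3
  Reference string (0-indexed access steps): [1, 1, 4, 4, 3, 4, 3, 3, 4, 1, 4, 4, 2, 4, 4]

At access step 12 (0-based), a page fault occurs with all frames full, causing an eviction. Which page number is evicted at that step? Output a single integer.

Step 0: ref 1 -> FAULT, frames=[1,-,-]
Step 1: ref 1 -> HIT, frames=[1,-,-]
Step 2: ref 4 -> FAULT, frames=[1,4,-]
Step 3: ref 4 -> HIT, frames=[1,4,-]
Step 4: ref 3 -> FAULT, frames=[1,4,3]
Step 5: ref 4 -> HIT, frames=[1,4,3]
Step 6: ref 3 -> HIT, frames=[1,4,3]
Step 7: ref 3 -> HIT, frames=[1,4,3]
Step 8: ref 4 -> HIT, frames=[1,4,3]
Step 9: ref 1 -> HIT, frames=[1,4,3]
Step 10: ref 4 -> HIT, frames=[1,4,3]
Step 11: ref 4 -> HIT, frames=[1,4,3]
Step 12: ref 2 -> FAULT, evict 1, frames=[2,4,3]
At step 12: evicted page 1

Answer: 1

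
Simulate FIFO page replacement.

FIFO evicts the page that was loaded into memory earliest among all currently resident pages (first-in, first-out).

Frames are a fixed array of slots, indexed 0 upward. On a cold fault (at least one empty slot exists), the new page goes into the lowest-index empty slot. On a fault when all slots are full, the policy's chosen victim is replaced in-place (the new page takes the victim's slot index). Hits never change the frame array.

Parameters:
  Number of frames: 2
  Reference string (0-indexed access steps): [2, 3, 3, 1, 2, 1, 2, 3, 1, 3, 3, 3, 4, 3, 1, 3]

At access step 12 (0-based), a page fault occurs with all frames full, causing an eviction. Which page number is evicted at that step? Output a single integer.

Answer: 3

Derivation:
Step 0: ref 2 -> FAULT, frames=[2,-]
Step 1: ref 3 -> FAULT, frames=[2,3]
Step 2: ref 3 -> HIT, frames=[2,3]
Step 3: ref 1 -> FAULT, evict 2, frames=[1,3]
Step 4: ref 2 -> FAULT, evict 3, frames=[1,2]
Step 5: ref 1 -> HIT, frames=[1,2]
Step 6: ref 2 -> HIT, frames=[1,2]
Step 7: ref 3 -> FAULT, evict 1, frames=[3,2]
Step 8: ref 1 -> FAULT, evict 2, frames=[3,1]
Step 9: ref 3 -> HIT, frames=[3,1]
Step 10: ref 3 -> HIT, frames=[3,1]
Step 11: ref 3 -> HIT, frames=[3,1]
Step 12: ref 4 -> FAULT, evict 3, frames=[4,1]
At step 12: evicted page 3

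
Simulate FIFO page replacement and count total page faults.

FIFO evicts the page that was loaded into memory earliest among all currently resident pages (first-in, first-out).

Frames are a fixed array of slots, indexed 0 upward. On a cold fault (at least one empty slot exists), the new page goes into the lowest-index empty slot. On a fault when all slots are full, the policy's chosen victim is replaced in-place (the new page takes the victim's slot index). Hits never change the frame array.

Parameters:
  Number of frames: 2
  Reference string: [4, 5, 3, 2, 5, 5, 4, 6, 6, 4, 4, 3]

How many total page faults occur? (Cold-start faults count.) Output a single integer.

Step 0: ref 4 → FAULT, frames=[4,-]
Step 1: ref 5 → FAULT, frames=[4,5]
Step 2: ref 3 → FAULT (evict 4), frames=[3,5]
Step 3: ref 2 → FAULT (evict 5), frames=[3,2]
Step 4: ref 5 → FAULT (evict 3), frames=[5,2]
Step 5: ref 5 → HIT, frames=[5,2]
Step 6: ref 4 → FAULT (evict 2), frames=[5,4]
Step 7: ref 6 → FAULT (evict 5), frames=[6,4]
Step 8: ref 6 → HIT, frames=[6,4]
Step 9: ref 4 → HIT, frames=[6,4]
Step 10: ref 4 → HIT, frames=[6,4]
Step 11: ref 3 → FAULT (evict 4), frames=[6,3]
Total faults: 8

Answer: 8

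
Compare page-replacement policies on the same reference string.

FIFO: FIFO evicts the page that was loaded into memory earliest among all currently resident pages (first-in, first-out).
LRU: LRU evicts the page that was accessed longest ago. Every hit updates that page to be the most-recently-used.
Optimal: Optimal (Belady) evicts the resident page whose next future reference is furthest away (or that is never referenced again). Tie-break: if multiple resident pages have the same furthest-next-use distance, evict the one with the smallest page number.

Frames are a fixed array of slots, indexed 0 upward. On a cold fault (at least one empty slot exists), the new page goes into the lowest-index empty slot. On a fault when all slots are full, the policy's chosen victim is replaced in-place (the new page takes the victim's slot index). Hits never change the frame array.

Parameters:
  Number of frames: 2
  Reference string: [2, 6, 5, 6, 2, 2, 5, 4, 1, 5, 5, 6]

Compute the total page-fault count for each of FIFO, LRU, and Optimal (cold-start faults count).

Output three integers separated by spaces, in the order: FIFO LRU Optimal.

--- FIFO ---
  step 0: ref 2 -> FAULT, frames=[2,-] (faults so far: 1)
  step 1: ref 6 -> FAULT, frames=[2,6] (faults so far: 2)
  step 2: ref 5 -> FAULT, evict 2, frames=[5,6] (faults so far: 3)
  step 3: ref 6 -> HIT, frames=[5,6] (faults so far: 3)
  step 4: ref 2 -> FAULT, evict 6, frames=[5,2] (faults so far: 4)
  step 5: ref 2 -> HIT, frames=[5,2] (faults so far: 4)
  step 6: ref 5 -> HIT, frames=[5,2] (faults so far: 4)
  step 7: ref 4 -> FAULT, evict 5, frames=[4,2] (faults so far: 5)
  step 8: ref 1 -> FAULT, evict 2, frames=[4,1] (faults so far: 6)
  step 9: ref 5 -> FAULT, evict 4, frames=[5,1] (faults so far: 7)
  step 10: ref 5 -> HIT, frames=[5,1] (faults so far: 7)
  step 11: ref 6 -> FAULT, evict 1, frames=[5,6] (faults so far: 8)
  FIFO total faults: 8
--- LRU ---
  step 0: ref 2 -> FAULT, frames=[2,-] (faults so far: 1)
  step 1: ref 6 -> FAULT, frames=[2,6] (faults so far: 2)
  step 2: ref 5 -> FAULT, evict 2, frames=[5,6] (faults so far: 3)
  step 3: ref 6 -> HIT, frames=[5,6] (faults so far: 3)
  step 4: ref 2 -> FAULT, evict 5, frames=[2,6] (faults so far: 4)
  step 5: ref 2 -> HIT, frames=[2,6] (faults so far: 4)
  step 6: ref 5 -> FAULT, evict 6, frames=[2,5] (faults so far: 5)
  step 7: ref 4 -> FAULT, evict 2, frames=[4,5] (faults so far: 6)
  step 8: ref 1 -> FAULT, evict 5, frames=[4,1] (faults so far: 7)
  step 9: ref 5 -> FAULT, evict 4, frames=[5,1] (faults so far: 8)
  step 10: ref 5 -> HIT, frames=[5,1] (faults so far: 8)
  step 11: ref 6 -> FAULT, evict 1, frames=[5,6] (faults so far: 9)
  LRU total faults: 9
--- Optimal ---
  step 0: ref 2 -> FAULT, frames=[2,-] (faults so far: 1)
  step 1: ref 6 -> FAULT, frames=[2,6] (faults so far: 2)
  step 2: ref 5 -> FAULT, evict 2, frames=[5,6] (faults so far: 3)
  step 3: ref 6 -> HIT, frames=[5,6] (faults so far: 3)
  step 4: ref 2 -> FAULT, evict 6, frames=[5,2] (faults so far: 4)
  step 5: ref 2 -> HIT, frames=[5,2] (faults so far: 4)
  step 6: ref 5 -> HIT, frames=[5,2] (faults so far: 4)
  step 7: ref 4 -> FAULT, evict 2, frames=[5,4] (faults so far: 5)
  step 8: ref 1 -> FAULT, evict 4, frames=[5,1] (faults so far: 6)
  step 9: ref 5 -> HIT, frames=[5,1] (faults so far: 6)
  step 10: ref 5 -> HIT, frames=[5,1] (faults so far: 6)
  step 11: ref 6 -> FAULT, evict 1, frames=[5,6] (faults so far: 7)
  Optimal total faults: 7

Answer: 8 9 7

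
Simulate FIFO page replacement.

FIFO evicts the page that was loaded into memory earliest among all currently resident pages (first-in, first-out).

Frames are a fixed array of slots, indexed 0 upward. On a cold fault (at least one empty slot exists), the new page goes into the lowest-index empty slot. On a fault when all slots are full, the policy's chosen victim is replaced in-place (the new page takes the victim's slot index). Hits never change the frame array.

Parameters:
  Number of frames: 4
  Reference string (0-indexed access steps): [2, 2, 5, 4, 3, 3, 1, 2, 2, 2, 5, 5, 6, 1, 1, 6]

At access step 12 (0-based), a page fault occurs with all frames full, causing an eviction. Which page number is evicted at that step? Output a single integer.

Answer: 3

Derivation:
Step 0: ref 2 -> FAULT, frames=[2,-,-,-]
Step 1: ref 2 -> HIT, frames=[2,-,-,-]
Step 2: ref 5 -> FAULT, frames=[2,5,-,-]
Step 3: ref 4 -> FAULT, frames=[2,5,4,-]
Step 4: ref 3 -> FAULT, frames=[2,5,4,3]
Step 5: ref 3 -> HIT, frames=[2,5,4,3]
Step 6: ref 1 -> FAULT, evict 2, frames=[1,5,4,3]
Step 7: ref 2 -> FAULT, evict 5, frames=[1,2,4,3]
Step 8: ref 2 -> HIT, frames=[1,2,4,3]
Step 9: ref 2 -> HIT, frames=[1,2,4,3]
Step 10: ref 5 -> FAULT, evict 4, frames=[1,2,5,3]
Step 11: ref 5 -> HIT, frames=[1,2,5,3]
Step 12: ref 6 -> FAULT, evict 3, frames=[1,2,5,6]
At step 12: evicted page 3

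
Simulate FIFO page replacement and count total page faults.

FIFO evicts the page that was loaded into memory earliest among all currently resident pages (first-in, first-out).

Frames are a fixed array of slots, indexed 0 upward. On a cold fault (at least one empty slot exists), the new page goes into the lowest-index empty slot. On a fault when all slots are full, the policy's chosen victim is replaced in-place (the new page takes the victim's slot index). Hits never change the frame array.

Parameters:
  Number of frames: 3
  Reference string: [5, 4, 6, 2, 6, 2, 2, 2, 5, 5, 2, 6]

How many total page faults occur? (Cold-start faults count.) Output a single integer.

Step 0: ref 5 → FAULT, frames=[5,-,-]
Step 1: ref 4 → FAULT, frames=[5,4,-]
Step 2: ref 6 → FAULT, frames=[5,4,6]
Step 3: ref 2 → FAULT (evict 5), frames=[2,4,6]
Step 4: ref 6 → HIT, frames=[2,4,6]
Step 5: ref 2 → HIT, frames=[2,4,6]
Step 6: ref 2 → HIT, frames=[2,4,6]
Step 7: ref 2 → HIT, frames=[2,4,6]
Step 8: ref 5 → FAULT (evict 4), frames=[2,5,6]
Step 9: ref 5 → HIT, frames=[2,5,6]
Step 10: ref 2 → HIT, frames=[2,5,6]
Step 11: ref 6 → HIT, frames=[2,5,6]
Total faults: 5

Answer: 5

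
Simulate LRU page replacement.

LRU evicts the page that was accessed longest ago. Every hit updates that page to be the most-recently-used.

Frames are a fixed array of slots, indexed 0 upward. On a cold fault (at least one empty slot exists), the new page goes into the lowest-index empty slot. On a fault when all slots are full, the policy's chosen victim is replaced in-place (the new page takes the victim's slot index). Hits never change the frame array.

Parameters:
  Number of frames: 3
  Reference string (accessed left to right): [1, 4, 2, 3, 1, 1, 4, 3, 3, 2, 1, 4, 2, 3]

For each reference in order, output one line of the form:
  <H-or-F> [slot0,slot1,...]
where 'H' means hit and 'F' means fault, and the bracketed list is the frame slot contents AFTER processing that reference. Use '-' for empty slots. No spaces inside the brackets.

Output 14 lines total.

F [1,-,-]
F [1,4,-]
F [1,4,2]
F [3,4,2]
F [3,1,2]
H [3,1,2]
F [3,1,4]
H [3,1,4]
H [3,1,4]
F [3,2,4]
F [3,2,1]
F [4,2,1]
H [4,2,1]
F [4,2,3]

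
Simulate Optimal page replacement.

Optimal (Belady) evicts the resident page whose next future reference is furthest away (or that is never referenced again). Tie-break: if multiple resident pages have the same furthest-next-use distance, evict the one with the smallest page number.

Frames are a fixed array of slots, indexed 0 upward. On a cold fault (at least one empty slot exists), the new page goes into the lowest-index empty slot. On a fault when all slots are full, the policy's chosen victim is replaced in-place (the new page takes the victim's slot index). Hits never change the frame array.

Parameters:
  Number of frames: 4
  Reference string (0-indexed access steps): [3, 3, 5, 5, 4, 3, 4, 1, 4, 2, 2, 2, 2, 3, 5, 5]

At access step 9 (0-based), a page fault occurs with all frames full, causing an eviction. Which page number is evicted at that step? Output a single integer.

Step 0: ref 3 -> FAULT, frames=[3,-,-,-]
Step 1: ref 3 -> HIT, frames=[3,-,-,-]
Step 2: ref 5 -> FAULT, frames=[3,5,-,-]
Step 3: ref 5 -> HIT, frames=[3,5,-,-]
Step 4: ref 4 -> FAULT, frames=[3,5,4,-]
Step 5: ref 3 -> HIT, frames=[3,5,4,-]
Step 6: ref 4 -> HIT, frames=[3,5,4,-]
Step 7: ref 1 -> FAULT, frames=[3,5,4,1]
Step 8: ref 4 -> HIT, frames=[3,5,4,1]
Step 9: ref 2 -> FAULT, evict 1, frames=[3,5,4,2]
At step 9: evicted page 1

Answer: 1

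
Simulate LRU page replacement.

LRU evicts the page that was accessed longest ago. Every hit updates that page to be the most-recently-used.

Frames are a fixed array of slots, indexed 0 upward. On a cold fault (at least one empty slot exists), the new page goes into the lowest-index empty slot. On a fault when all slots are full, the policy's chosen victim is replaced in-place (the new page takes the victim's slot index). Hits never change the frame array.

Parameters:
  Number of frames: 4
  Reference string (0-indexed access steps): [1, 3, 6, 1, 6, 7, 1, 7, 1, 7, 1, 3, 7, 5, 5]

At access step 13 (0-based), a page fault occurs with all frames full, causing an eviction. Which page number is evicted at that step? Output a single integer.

Step 0: ref 1 -> FAULT, frames=[1,-,-,-]
Step 1: ref 3 -> FAULT, frames=[1,3,-,-]
Step 2: ref 6 -> FAULT, frames=[1,3,6,-]
Step 3: ref 1 -> HIT, frames=[1,3,6,-]
Step 4: ref 6 -> HIT, frames=[1,3,6,-]
Step 5: ref 7 -> FAULT, frames=[1,3,6,7]
Step 6: ref 1 -> HIT, frames=[1,3,6,7]
Step 7: ref 7 -> HIT, frames=[1,3,6,7]
Step 8: ref 1 -> HIT, frames=[1,3,6,7]
Step 9: ref 7 -> HIT, frames=[1,3,6,7]
Step 10: ref 1 -> HIT, frames=[1,3,6,7]
Step 11: ref 3 -> HIT, frames=[1,3,6,7]
Step 12: ref 7 -> HIT, frames=[1,3,6,7]
Step 13: ref 5 -> FAULT, evict 6, frames=[1,3,5,7]
At step 13: evicted page 6

Answer: 6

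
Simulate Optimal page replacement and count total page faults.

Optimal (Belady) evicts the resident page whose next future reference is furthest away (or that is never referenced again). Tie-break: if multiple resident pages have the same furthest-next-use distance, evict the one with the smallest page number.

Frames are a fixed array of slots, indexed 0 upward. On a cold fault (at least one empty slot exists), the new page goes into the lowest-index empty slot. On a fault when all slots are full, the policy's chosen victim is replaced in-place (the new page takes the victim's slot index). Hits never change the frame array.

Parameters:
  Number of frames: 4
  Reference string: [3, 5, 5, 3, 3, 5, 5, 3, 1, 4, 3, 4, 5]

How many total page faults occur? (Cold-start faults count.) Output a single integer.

Step 0: ref 3 → FAULT, frames=[3,-,-,-]
Step 1: ref 5 → FAULT, frames=[3,5,-,-]
Step 2: ref 5 → HIT, frames=[3,5,-,-]
Step 3: ref 3 → HIT, frames=[3,5,-,-]
Step 4: ref 3 → HIT, frames=[3,5,-,-]
Step 5: ref 5 → HIT, frames=[3,5,-,-]
Step 6: ref 5 → HIT, frames=[3,5,-,-]
Step 7: ref 3 → HIT, frames=[3,5,-,-]
Step 8: ref 1 → FAULT, frames=[3,5,1,-]
Step 9: ref 4 → FAULT, frames=[3,5,1,4]
Step 10: ref 3 → HIT, frames=[3,5,1,4]
Step 11: ref 4 → HIT, frames=[3,5,1,4]
Step 12: ref 5 → HIT, frames=[3,5,1,4]
Total faults: 4

Answer: 4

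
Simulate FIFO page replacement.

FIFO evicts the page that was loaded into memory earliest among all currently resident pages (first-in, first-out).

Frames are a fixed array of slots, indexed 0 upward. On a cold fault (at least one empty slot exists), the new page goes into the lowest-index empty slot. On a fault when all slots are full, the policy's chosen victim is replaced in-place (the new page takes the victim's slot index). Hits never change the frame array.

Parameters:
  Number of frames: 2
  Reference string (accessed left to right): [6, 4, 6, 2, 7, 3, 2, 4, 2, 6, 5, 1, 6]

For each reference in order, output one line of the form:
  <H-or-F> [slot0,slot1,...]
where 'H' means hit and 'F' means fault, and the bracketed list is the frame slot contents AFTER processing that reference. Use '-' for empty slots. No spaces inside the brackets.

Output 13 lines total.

F [6,-]
F [6,4]
H [6,4]
F [2,4]
F [2,7]
F [3,7]
F [3,2]
F [4,2]
H [4,2]
F [4,6]
F [5,6]
F [5,1]
F [6,1]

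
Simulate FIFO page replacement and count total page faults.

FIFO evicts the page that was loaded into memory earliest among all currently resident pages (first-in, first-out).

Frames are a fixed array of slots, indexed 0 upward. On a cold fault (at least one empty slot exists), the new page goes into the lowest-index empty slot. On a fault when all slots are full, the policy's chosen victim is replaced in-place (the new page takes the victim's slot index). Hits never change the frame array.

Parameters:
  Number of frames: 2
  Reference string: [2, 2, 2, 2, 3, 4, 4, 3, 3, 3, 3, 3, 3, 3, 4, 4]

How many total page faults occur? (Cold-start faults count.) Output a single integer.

Answer: 3

Derivation:
Step 0: ref 2 → FAULT, frames=[2,-]
Step 1: ref 2 → HIT, frames=[2,-]
Step 2: ref 2 → HIT, frames=[2,-]
Step 3: ref 2 → HIT, frames=[2,-]
Step 4: ref 3 → FAULT, frames=[2,3]
Step 5: ref 4 → FAULT (evict 2), frames=[4,3]
Step 6: ref 4 → HIT, frames=[4,3]
Step 7: ref 3 → HIT, frames=[4,3]
Step 8: ref 3 → HIT, frames=[4,3]
Step 9: ref 3 → HIT, frames=[4,3]
Step 10: ref 3 → HIT, frames=[4,3]
Step 11: ref 3 → HIT, frames=[4,3]
Step 12: ref 3 → HIT, frames=[4,3]
Step 13: ref 3 → HIT, frames=[4,3]
Step 14: ref 4 → HIT, frames=[4,3]
Step 15: ref 4 → HIT, frames=[4,3]
Total faults: 3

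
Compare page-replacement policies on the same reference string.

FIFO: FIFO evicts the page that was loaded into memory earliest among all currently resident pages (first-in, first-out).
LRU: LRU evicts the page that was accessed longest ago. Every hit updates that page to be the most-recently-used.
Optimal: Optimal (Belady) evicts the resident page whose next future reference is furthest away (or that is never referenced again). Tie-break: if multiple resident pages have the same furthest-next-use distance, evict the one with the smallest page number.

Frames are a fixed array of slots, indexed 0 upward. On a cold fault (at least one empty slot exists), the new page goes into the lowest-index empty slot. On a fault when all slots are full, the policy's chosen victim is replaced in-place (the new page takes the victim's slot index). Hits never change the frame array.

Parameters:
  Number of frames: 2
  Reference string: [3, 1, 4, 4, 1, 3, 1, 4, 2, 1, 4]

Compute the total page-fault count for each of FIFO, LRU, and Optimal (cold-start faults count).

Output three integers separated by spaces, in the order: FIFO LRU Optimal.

Answer: 9 8 7

Derivation:
--- FIFO ---
  step 0: ref 3 -> FAULT, frames=[3,-] (faults so far: 1)
  step 1: ref 1 -> FAULT, frames=[3,1] (faults so far: 2)
  step 2: ref 4 -> FAULT, evict 3, frames=[4,1] (faults so far: 3)
  step 3: ref 4 -> HIT, frames=[4,1] (faults so far: 3)
  step 4: ref 1 -> HIT, frames=[4,1] (faults so far: 3)
  step 5: ref 3 -> FAULT, evict 1, frames=[4,3] (faults so far: 4)
  step 6: ref 1 -> FAULT, evict 4, frames=[1,3] (faults so far: 5)
  step 7: ref 4 -> FAULT, evict 3, frames=[1,4] (faults so far: 6)
  step 8: ref 2 -> FAULT, evict 1, frames=[2,4] (faults so far: 7)
  step 9: ref 1 -> FAULT, evict 4, frames=[2,1] (faults so far: 8)
  step 10: ref 4 -> FAULT, evict 2, frames=[4,1] (faults so far: 9)
  FIFO total faults: 9
--- LRU ---
  step 0: ref 3 -> FAULT, frames=[3,-] (faults so far: 1)
  step 1: ref 1 -> FAULT, frames=[3,1] (faults so far: 2)
  step 2: ref 4 -> FAULT, evict 3, frames=[4,1] (faults so far: 3)
  step 3: ref 4 -> HIT, frames=[4,1] (faults so far: 3)
  step 4: ref 1 -> HIT, frames=[4,1] (faults so far: 3)
  step 5: ref 3 -> FAULT, evict 4, frames=[3,1] (faults so far: 4)
  step 6: ref 1 -> HIT, frames=[3,1] (faults so far: 4)
  step 7: ref 4 -> FAULT, evict 3, frames=[4,1] (faults so far: 5)
  step 8: ref 2 -> FAULT, evict 1, frames=[4,2] (faults so far: 6)
  step 9: ref 1 -> FAULT, evict 4, frames=[1,2] (faults so far: 7)
  step 10: ref 4 -> FAULT, evict 2, frames=[1,4] (faults so far: 8)
  LRU total faults: 8
--- Optimal ---
  step 0: ref 3 -> FAULT, frames=[3,-] (faults so far: 1)
  step 1: ref 1 -> FAULT, frames=[3,1] (faults so far: 2)
  step 2: ref 4 -> FAULT, evict 3, frames=[4,1] (faults so far: 3)
  step 3: ref 4 -> HIT, frames=[4,1] (faults so far: 3)
  step 4: ref 1 -> HIT, frames=[4,1] (faults so far: 3)
  step 5: ref 3 -> FAULT, evict 4, frames=[3,1] (faults so far: 4)
  step 6: ref 1 -> HIT, frames=[3,1] (faults so far: 4)
  step 7: ref 4 -> FAULT, evict 3, frames=[4,1] (faults so far: 5)
  step 8: ref 2 -> FAULT, evict 4, frames=[2,1] (faults so far: 6)
  step 9: ref 1 -> HIT, frames=[2,1] (faults so far: 6)
  step 10: ref 4 -> FAULT, evict 1, frames=[2,4] (faults so far: 7)
  Optimal total faults: 7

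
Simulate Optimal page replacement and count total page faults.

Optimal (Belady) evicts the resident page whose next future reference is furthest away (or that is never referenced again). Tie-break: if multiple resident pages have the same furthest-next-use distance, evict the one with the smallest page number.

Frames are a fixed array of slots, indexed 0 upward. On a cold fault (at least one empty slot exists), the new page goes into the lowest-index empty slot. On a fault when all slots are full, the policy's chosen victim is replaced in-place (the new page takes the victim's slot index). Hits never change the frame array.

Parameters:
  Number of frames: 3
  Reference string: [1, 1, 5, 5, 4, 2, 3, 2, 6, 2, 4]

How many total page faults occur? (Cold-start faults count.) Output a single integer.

Step 0: ref 1 → FAULT, frames=[1,-,-]
Step 1: ref 1 → HIT, frames=[1,-,-]
Step 2: ref 5 → FAULT, frames=[1,5,-]
Step 3: ref 5 → HIT, frames=[1,5,-]
Step 4: ref 4 → FAULT, frames=[1,5,4]
Step 5: ref 2 → FAULT (evict 1), frames=[2,5,4]
Step 6: ref 3 → FAULT (evict 5), frames=[2,3,4]
Step 7: ref 2 → HIT, frames=[2,3,4]
Step 8: ref 6 → FAULT (evict 3), frames=[2,6,4]
Step 9: ref 2 → HIT, frames=[2,6,4]
Step 10: ref 4 → HIT, frames=[2,6,4]
Total faults: 6

Answer: 6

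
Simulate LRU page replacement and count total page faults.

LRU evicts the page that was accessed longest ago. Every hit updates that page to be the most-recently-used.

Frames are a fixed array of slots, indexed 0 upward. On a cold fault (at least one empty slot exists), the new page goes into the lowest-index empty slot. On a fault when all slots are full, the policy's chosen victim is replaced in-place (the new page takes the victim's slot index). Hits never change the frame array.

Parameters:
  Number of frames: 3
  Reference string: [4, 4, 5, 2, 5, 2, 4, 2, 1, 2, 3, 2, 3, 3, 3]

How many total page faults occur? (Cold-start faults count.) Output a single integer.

Answer: 5

Derivation:
Step 0: ref 4 → FAULT, frames=[4,-,-]
Step 1: ref 4 → HIT, frames=[4,-,-]
Step 2: ref 5 → FAULT, frames=[4,5,-]
Step 3: ref 2 → FAULT, frames=[4,5,2]
Step 4: ref 5 → HIT, frames=[4,5,2]
Step 5: ref 2 → HIT, frames=[4,5,2]
Step 6: ref 4 → HIT, frames=[4,5,2]
Step 7: ref 2 → HIT, frames=[4,5,2]
Step 8: ref 1 → FAULT (evict 5), frames=[4,1,2]
Step 9: ref 2 → HIT, frames=[4,1,2]
Step 10: ref 3 → FAULT (evict 4), frames=[3,1,2]
Step 11: ref 2 → HIT, frames=[3,1,2]
Step 12: ref 3 → HIT, frames=[3,1,2]
Step 13: ref 3 → HIT, frames=[3,1,2]
Step 14: ref 3 → HIT, frames=[3,1,2]
Total faults: 5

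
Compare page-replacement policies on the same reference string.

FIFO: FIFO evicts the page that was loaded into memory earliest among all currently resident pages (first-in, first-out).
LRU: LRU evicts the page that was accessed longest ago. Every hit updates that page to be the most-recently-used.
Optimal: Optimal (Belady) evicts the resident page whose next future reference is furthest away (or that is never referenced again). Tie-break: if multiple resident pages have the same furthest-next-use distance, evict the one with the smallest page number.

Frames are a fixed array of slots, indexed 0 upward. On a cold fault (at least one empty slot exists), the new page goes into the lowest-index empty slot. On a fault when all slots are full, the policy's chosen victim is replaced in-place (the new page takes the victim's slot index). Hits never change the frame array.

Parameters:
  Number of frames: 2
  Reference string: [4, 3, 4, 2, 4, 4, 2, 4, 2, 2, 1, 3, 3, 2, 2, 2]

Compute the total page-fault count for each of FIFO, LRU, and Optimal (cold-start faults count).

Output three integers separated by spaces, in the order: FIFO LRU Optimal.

--- FIFO ---
  step 0: ref 4 -> FAULT, frames=[4,-] (faults so far: 1)
  step 1: ref 3 -> FAULT, frames=[4,3] (faults so far: 2)
  step 2: ref 4 -> HIT, frames=[4,3] (faults so far: 2)
  step 3: ref 2 -> FAULT, evict 4, frames=[2,3] (faults so far: 3)
  step 4: ref 4 -> FAULT, evict 3, frames=[2,4] (faults so far: 4)
  step 5: ref 4 -> HIT, frames=[2,4] (faults so far: 4)
  step 6: ref 2 -> HIT, frames=[2,4] (faults so far: 4)
  step 7: ref 4 -> HIT, frames=[2,4] (faults so far: 4)
  step 8: ref 2 -> HIT, frames=[2,4] (faults so far: 4)
  step 9: ref 2 -> HIT, frames=[2,4] (faults so far: 4)
  step 10: ref 1 -> FAULT, evict 2, frames=[1,4] (faults so far: 5)
  step 11: ref 3 -> FAULT, evict 4, frames=[1,3] (faults so far: 6)
  step 12: ref 3 -> HIT, frames=[1,3] (faults so far: 6)
  step 13: ref 2 -> FAULT, evict 1, frames=[2,3] (faults so far: 7)
  step 14: ref 2 -> HIT, frames=[2,3] (faults so far: 7)
  step 15: ref 2 -> HIT, frames=[2,3] (faults so far: 7)
  FIFO total faults: 7
--- LRU ---
  step 0: ref 4 -> FAULT, frames=[4,-] (faults so far: 1)
  step 1: ref 3 -> FAULT, frames=[4,3] (faults so far: 2)
  step 2: ref 4 -> HIT, frames=[4,3] (faults so far: 2)
  step 3: ref 2 -> FAULT, evict 3, frames=[4,2] (faults so far: 3)
  step 4: ref 4 -> HIT, frames=[4,2] (faults so far: 3)
  step 5: ref 4 -> HIT, frames=[4,2] (faults so far: 3)
  step 6: ref 2 -> HIT, frames=[4,2] (faults so far: 3)
  step 7: ref 4 -> HIT, frames=[4,2] (faults so far: 3)
  step 8: ref 2 -> HIT, frames=[4,2] (faults so far: 3)
  step 9: ref 2 -> HIT, frames=[4,2] (faults so far: 3)
  step 10: ref 1 -> FAULT, evict 4, frames=[1,2] (faults so far: 4)
  step 11: ref 3 -> FAULT, evict 2, frames=[1,3] (faults so far: 5)
  step 12: ref 3 -> HIT, frames=[1,3] (faults so far: 5)
  step 13: ref 2 -> FAULT, evict 1, frames=[2,3] (faults so far: 6)
  step 14: ref 2 -> HIT, frames=[2,3] (faults so far: 6)
  step 15: ref 2 -> HIT, frames=[2,3] (faults so far: 6)
  LRU total faults: 6
--- Optimal ---
  step 0: ref 4 -> FAULT, frames=[4,-] (faults so far: 1)
  step 1: ref 3 -> FAULT, frames=[4,3] (faults so far: 2)
  step 2: ref 4 -> HIT, frames=[4,3] (faults so far: 2)
  step 3: ref 2 -> FAULT, evict 3, frames=[4,2] (faults so far: 3)
  step 4: ref 4 -> HIT, frames=[4,2] (faults so far: 3)
  step 5: ref 4 -> HIT, frames=[4,2] (faults so far: 3)
  step 6: ref 2 -> HIT, frames=[4,2] (faults so far: 3)
  step 7: ref 4 -> HIT, frames=[4,2] (faults so far: 3)
  step 8: ref 2 -> HIT, frames=[4,2] (faults so far: 3)
  step 9: ref 2 -> HIT, frames=[4,2] (faults so far: 3)
  step 10: ref 1 -> FAULT, evict 4, frames=[1,2] (faults so far: 4)
  step 11: ref 3 -> FAULT, evict 1, frames=[3,2] (faults so far: 5)
  step 12: ref 3 -> HIT, frames=[3,2] (faults so far: 5)
  step 13: ref 2 -> HIT, frames=[3,2] (faults so far: 5)
  step 14: ref 2 -> HIT, frames=[3,2] (faults so far: 5)
  step 15: ref 2 -> HIT, frames=[3,2] (faults so far: 5)
  Optimal total faults: 5

Answer: 7 6 5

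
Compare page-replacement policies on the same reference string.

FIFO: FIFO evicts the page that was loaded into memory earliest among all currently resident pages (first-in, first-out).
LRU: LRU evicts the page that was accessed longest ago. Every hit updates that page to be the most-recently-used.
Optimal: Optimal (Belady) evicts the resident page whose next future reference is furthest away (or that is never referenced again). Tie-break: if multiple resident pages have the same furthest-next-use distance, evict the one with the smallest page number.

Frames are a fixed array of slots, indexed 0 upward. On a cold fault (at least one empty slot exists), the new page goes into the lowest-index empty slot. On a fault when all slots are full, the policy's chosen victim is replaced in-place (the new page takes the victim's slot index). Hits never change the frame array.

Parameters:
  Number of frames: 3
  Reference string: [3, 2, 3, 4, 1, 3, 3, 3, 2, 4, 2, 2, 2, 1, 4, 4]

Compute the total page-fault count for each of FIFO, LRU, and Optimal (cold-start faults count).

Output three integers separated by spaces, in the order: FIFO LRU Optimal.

--- FIFO ---
  step 0: ref 3 -> FAULT, frames=[3,-,-] (faults so far: 1)
  step 1: ref 2 -> FAULT, frames=[3,2,-] (faults so far: 2)
  step 2: ref 3 -> HIT, frames=[3,2,-] (faults so far: 2)
  step 3: ref 4 -> FAULT, frames=[3,2,4] (faults so far: 3)
  step 4: ref 1 -> FAULT, evict 3, frames=[1,2,4] (faults so far: 4)
  step 5: ref 3 -> FAULT, evict 2, frames=[1,3,4] (faults so far: 5)
  step 6: ref 3 -> HIT, frames=[1,3,4] (faults so far: 5)
  step 7: ref 3 -> HIT, frames=[1,3,4] (faults so far: 5)
  step 8: ref 2 -> FAULT, evict 4, frames=[1,3,2] (faults so far: 6)
  step 9: ref 4 -> FAULT, evict 1, frames=[4,3,2] (faults so far: 7)
  step 10: ref 2 -> HIT, frames=[4,3,2] (faults so far: 7)
  step 11: ref 2 -> HIT, frames=[4,3,2] (faults so far: 7)
  step 12: ref 2 -> HIT, frames=[4,3,2] (faults so far: 7)
  step 13: ref 1 -> FAULT, evict 3, frames=[4,1,2] (faults so far: 8)
  step 14: ref 4 -> HIT, frames=[4,1,2] (faults so far: 8)
  step 15: ref 4 -> HIT, frames=[4,1,2] (faults so far: 8)
  FIFO total faults: 8
--- LRU ---
  step 0: ref 3 -> FAULT, frames=[3,-,-] (faults so far: 1)
  step 1: ref 2 -> FAULT, frames=[3,2,-] (faults so far: 2)
  step 2: ref 3 -> HIT, frames=[3,2,-] (faults so far: 2)
  step 3: ref 4 -> FAULT, frames=[3,2,4] (faults so far: 3)
  step 4: ref 1 -> FAULT, evict 2, frames=[3,1,4] (faults so far: 4)
  step 5: ref 3 -> HIT, frames=[3,1,4] (faults so far: 4)
  step 6: ref 3 -> HIT, frames=[3,1,4] (faults so far: 4)
  step 7: ref 3 -> HIT, frames=[3,1,4] (faults so far: 4)
  step 8: ref 2 -> FAULT, evict 4, frames=[3,1,2] (faults so far: 5)
  step 9: ref 4 -> FAULT, evict 1, frames=[3,4,2] (faults so far: 6)
  step 10: ref 2 -> HIT, frames=[3,4,2] (faults so far: 6)
  step 11: ref 2 -> HIT, frames=[3,4,2] (faults so far: 6)
  step 12: ref 2 -> HIT, frames=[3,4,2] (faults so far: 6)
  step 13: ref 1 -> FAULT, evict 3, frames=[1,4,2] (faults so far: 7)
  step 14: ref 4 -> HIT, frames=[1,4,2] (faults so far: 7)
  step 15: ref 4 -> HIT, frames=[1,4,2] (faults so far: 7)
  LRU total faults: 7
--- Optimal ---
  step 0: ref 3 -> FAULT, frames=[3,-,-] (faults so far: 1)
  step 1: ref 2 -> FAULT, frames=[3,2,-] (faults so far: 2)
  step 2: ref 3 -> HIT, frames=[3,2,-] (faults so far: 2)
  step 3: ref 4 -> FAULT, frames=[3,2,4] (faults so far: 3)
  step 4: ref 1 -> FAULT, evict 4, frames=[3,2,1] (faults so far: 4)
  step 5: ref 3 -> HIT, frames=[3,2,1] (faults so far: 4)
  step 6: ref 3 -> HIT, frames=[3,2,1] (faults so far: 4)
  step 7: ref 3 -> HIT, frames=[3,2,1] (faults so far: 4)
  step 8: ref 2 -> HIT, frames=[3,2,1] (faults so far: 4)
  step 9: ref 4 -> FAULT, evict 3, frames=[4,2,1] (faults so far: 5)
  step 10: ref 2 -> HIT, frames=[4,2,1] (faults so far: 5)
  step 11: ref 2 -> HIT, frames=[4,2,1] (faults so far: 5)
  step 12: ref 2 -> HIT, frames=[4,2,1] (faults so far: 5)
  step 13: ref 1 -> HIT, frames=[4,2,1] (faults so far: 5)
  step 14: ref 4 -> HIT, frames=[4,2,1] (faults so far: 5)
  step 15: ref 4 -> HIT, frames=[4,2,1] (faults so far: 5)
  Optimal total faults: 5

Answer: 8 7 5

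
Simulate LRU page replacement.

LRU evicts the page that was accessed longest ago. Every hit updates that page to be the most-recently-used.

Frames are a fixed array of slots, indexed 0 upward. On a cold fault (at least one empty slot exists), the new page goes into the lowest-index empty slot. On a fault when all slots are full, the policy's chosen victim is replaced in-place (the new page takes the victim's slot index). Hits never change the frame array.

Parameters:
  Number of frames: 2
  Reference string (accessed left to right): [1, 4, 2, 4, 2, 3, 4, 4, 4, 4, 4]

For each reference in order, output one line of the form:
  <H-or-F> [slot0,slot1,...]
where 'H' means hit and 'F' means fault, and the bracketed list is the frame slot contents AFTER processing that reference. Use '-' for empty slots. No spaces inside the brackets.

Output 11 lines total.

F [1,-]
F [1,4]
F [2,4]
H [2,4]
H [2,4]
F [2,3]
F [4,3]
H [4,3]
H [4,3]
H [4,3]
H [4,3]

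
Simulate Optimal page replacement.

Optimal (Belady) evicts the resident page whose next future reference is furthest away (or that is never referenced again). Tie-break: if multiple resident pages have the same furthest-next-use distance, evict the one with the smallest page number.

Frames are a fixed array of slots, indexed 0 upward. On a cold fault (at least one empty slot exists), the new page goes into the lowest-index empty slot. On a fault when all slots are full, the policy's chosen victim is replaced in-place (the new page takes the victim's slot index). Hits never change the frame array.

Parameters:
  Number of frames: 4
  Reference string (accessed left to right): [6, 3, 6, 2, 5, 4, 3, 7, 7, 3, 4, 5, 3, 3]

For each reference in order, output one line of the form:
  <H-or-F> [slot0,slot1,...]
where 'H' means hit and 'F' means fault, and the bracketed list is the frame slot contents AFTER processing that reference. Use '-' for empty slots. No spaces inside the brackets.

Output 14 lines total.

F [6,-,-,-]
F [6,3,-,-]
H [6,3,-,-]
F [6,3,2,-]
F [6,3,2,5]
F [6,3,4,5]
H [6,3,4,5]
F [7,3,4,5]
H [7,3,4,5]
H [7,3,4,5]
H [7,3,4,5]
H [7,3,4,5]
H [7,3,4,5]
H [7,3,4,5]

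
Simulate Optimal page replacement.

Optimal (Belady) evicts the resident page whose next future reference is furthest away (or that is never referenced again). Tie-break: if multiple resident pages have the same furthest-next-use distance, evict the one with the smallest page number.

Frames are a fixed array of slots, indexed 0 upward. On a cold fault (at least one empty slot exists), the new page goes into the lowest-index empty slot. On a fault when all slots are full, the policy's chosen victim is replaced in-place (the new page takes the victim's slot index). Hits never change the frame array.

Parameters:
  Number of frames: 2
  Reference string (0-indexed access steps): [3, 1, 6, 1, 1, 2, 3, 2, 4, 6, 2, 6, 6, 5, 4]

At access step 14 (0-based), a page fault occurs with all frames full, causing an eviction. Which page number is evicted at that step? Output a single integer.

Answer: 5

Derivation:
Step 0: ref 3 -> FAULT, frames=[3,-]
Step 1: ref 1 -> FAULT, frames=[3,1]
Step 2: ref 6 -> FAULT, evict 3, frames=[6,1]
Step 3: ref 1 -> HIT, frames=[6,1]
Step 4: ref 1 -> HIT, frames=[6,1]
Step 5: ref 2 -> FAULT, evict 1, frames=[6,2]
Step 6: ref 3 -> FAULT, evict 6, frames=[3,2]
Step 7: ref 2 -> HIT, frames=[3,2]
Step 8: ref 4 -> FAULT, evict 3, frames=[4,2]
Step 9: ref 6 -> FAULT, evict 4, frames=[6,2]
Step 10: ref 2 -> HIT, frames=[6,2]
Step 11: ref 6 -> HIT, frames=[6,2]
Step 12: ref 6 -> HIT, frames=[6,2]
Step 13: ref 5 -> FAULT, evict 2, frames=[6,5]
Step 14: ref 4 -> FAULT, evict 5, frames=[6,4]
At step 14: evicted page 5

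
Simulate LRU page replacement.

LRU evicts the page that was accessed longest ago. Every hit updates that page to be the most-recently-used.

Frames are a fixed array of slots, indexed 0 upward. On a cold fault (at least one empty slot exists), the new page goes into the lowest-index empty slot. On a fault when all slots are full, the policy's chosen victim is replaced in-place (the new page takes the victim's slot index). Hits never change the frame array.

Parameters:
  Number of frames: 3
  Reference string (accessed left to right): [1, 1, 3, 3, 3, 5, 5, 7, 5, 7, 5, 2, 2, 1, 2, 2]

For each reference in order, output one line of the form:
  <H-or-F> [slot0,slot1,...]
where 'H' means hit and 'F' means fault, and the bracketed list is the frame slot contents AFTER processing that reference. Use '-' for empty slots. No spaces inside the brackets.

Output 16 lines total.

F [1,-,-]
H [1,-,-]
F [1,3,-]
H [1,3,-]
H [1,3,-]
F [1,3,5]
H [1,3,5]
F [7,3,5]
H [7,3,5]
H [7,3,5]
H [7,3,5]
F [7,2,5]
H [7,2,5]
F [1,2,5]
H [1,2,5]
H [1,2,5]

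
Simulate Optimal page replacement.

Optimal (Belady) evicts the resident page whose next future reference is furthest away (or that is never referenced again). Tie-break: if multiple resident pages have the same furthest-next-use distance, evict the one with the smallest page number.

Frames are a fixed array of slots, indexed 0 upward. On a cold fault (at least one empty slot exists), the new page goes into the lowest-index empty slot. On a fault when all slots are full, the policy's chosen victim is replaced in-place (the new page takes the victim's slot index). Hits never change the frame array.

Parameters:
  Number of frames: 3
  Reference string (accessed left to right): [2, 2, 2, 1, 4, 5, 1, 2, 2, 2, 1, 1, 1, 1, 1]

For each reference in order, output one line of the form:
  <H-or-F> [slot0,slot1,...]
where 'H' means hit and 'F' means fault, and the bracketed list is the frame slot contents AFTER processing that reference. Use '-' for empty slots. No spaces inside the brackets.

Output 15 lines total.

F [2,-,-]
H [2,-,-]
H [2,-,-]
F [2,1,-]
F [2,1,4]
F [2,1,5]
H [2,1,5]
H [2,1,5]
H [2,1,5]
H [2,1,5]
H [2,1,5]
H [2,1,5]
H [2,1,5]
H [2,1,5]
H [2,1,5]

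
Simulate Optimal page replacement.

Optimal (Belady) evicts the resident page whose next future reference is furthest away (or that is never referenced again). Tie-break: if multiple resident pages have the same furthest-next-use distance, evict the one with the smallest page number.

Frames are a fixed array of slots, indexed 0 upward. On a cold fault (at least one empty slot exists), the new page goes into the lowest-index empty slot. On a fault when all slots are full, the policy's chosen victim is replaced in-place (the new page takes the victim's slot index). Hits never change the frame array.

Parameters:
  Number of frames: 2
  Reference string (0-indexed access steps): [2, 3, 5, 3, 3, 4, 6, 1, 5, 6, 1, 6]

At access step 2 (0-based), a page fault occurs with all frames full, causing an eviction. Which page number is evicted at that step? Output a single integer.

Step 0: ref 2 -> FAULT, frames=[2,-]
Step 1: ref 3 -> FAULT, frames=[2,3]
Step 2: ref 5 -> FAULT, evict 2, frames=[5,3]
At step 2: evicted page 2

Answer: 2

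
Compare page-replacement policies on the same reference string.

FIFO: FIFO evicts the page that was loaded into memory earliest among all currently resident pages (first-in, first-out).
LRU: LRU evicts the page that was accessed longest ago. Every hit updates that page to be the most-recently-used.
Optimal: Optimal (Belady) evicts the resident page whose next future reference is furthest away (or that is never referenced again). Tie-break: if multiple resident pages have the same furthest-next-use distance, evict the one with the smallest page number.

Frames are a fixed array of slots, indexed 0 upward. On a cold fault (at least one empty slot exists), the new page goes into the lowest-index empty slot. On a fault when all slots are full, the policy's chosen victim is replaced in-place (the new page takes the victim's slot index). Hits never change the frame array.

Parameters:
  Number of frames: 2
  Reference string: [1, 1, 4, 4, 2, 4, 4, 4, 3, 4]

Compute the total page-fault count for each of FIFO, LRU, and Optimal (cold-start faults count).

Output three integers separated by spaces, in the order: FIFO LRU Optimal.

--- FIFO ---
  step 0: ref 1 -> FAULT, frames=[1,-] (faults so far: 1)
  step 1: ref 1 -> HIT, frames=[1,-] (faults so far: 1)
  step 2: ref 4 -> FAULT, frames=[1,4] (faults so far: 2)
  step 3: ref 4 -> HIT, frames=[1,4] (faults so far: 2)
  step 4: ref 2 -> FAULT, evict 1, frames=[2,4] (faults so far: 3)
  step 5: ref 4 -> HIT, frames=[2,4] (faults so far: 3)
  step 6: ref 4 -> HIT, frames=[2,4] (faults so far: 3)
  step 7: ref 4 -> HIT, frames=[2,4] (faults so far: 3)
  step 8: ref 3 -> FAULT, evict 4, frames=[2,3] (faults so far: 4)
  step 9: ref 4 -> FAULT, evict 2, frames=[4,3] (faults so far: 5)
  FIFO total faults: 5
--- LRU ---
  step 0: ref 1 -> FAULT, frames=[1,-] (faults so far: 1)
  step 1: ref 1 -> HIT, frames=[1,-] (faults so far: 1)
  step 2: ref 4 -> FAULT, frames=[1,4] (faults so far: 2)
  step 3: ref 4 -> HIT, frames=[1,4] (faults so far: 2)
  step 4: ref 2 -> FAULT, evict 1, frames=[2,4] (faults so far: 3)
  step 5: ref 4 -> HIT, frames=[2,4] (faults so far: 3)
  step 6: ref 4 -> HIT, frames=[2,4] (faults so far: 3)
  step 7: ref 4 -> HIT, frames=[2,4] (faults so far: 3)
  step 8: ref 3 -> FAULT, evict 2, frames=[3,4] (faults so far: 4)
  step 9: ref 4 -> HIT, frames=[3,4] (faults so far: 4)
  LRU total faults: 4
--- Optimal ---
  step 0: ref 1 -> FAULT, frames=[1,-] (faults so far: 1)
  step 1: ref 1 -> HIT, frames=[1,-] (faults so far: 1)
  step 2: ref 4 -> FAULT, frames=[1,4] (faults so far: 2)
  step 3: ref 4 -> HIT, frames=[1,4] (faults so far: 2)
  step 4: ref 2 -> FAULT, evict 1, frames=[2,4] (faults so far: 3)
  step 5: ref 4 -> HIT, frames=[2,4] (faults so far: 3)
  step 6: ref 4 -> HIT, frames=[2,4] (faults so far: 3)
  step 7: ref 4 -> HIT, frames=[2,4] (faults so far: 3)
  step 8: ref 3 -> FAULT, evict 2, frames=[3,4] (faults so far: 4)
  step 9: ref 4 -> HIT, frames=[3,4] (faults so far: 4)
  Optimal total faults: 4

Answer: 5 4 4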